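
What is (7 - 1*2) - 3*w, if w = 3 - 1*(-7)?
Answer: -25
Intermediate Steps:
w = 10 (w = 3 + 7 = 10)
(7 - 1*2) - 3*w = (7 - 1*2) - 3*10 = (7 - 2) - 30 = 5 - 30 = -25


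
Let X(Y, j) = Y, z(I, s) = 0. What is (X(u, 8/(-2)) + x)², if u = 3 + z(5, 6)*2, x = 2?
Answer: 25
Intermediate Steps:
u = 3 (u = 3 + 0*2 = 3 + 0 = 3)
(X(u, 8/(-2)) + x)² = (3 + 2)² = 5² = 25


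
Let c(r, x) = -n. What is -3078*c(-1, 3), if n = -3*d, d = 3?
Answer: -27702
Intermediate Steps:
n = -9 (n = -3*3 = -9)
c(r, x) = 9 (c(r, x) = -1*(-9) = 9)
-3078*c(-1, 3) = -3078*9 = -27702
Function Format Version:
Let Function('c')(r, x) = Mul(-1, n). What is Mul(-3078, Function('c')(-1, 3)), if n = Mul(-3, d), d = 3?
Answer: -27702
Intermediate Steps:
n = -9 (n = Mul(-3, 3) = -9)
Function('c')(r, x) = 9 (Function('c')(r, x) = Mul(-1, -9) = 9)
Mul(-3078, Function('c')(-1, 3)) = Mul(-3078, 9) = -27702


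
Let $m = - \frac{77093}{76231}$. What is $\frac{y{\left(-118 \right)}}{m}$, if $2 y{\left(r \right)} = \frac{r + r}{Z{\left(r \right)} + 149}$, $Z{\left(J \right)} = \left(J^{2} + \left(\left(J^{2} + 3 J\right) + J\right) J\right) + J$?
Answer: $- \frac{8995258}{121296661433} \approx -7.4159 \cdot 10^{-5}$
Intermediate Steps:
$m = - \frac{77093}{76231}$ ($m = \left(-77093\right) \frac{1}{76231} = - \frac{77093}{76231} \approx -1.0113$)
$Z{\left(J \right)} = J + J^{2} + J \left(J^{2} + 4 J\right)$ ($Z{\left(J \right)} = \left(J^{2} + \left(J^{2} + 4 J\right) J\right) + J = \left(J^{2} + J \left(J^{2} + 4 J\right)\right) + J = J + J^{2} + J \left(J^{2} + 4 J\right)$)
$y{\left(r \right)} = \frac{r}{149 + r \left(1 + r^{2} + 5 r\right)}$ ($y{\left(r \right)} = \frac{\left(r + r\right) \frac{1}{r \left(1 + r^{2} + 5 r\right) + 149}}{2} = \frac{2 r \frac{1}{149 + r \left(1 + r^{2} + 5 r\right)}}{2} = \frac{r}{149 + r \left(1 + r^{2} + 5 r\right)}$)
$\frac{y{\left(-118 \right)}}{m} = \frac{\left(-118\right) \frac{1}{149 - 118 \left(1 + \left(-118\right)^{2} + 5 \left(-118\right)\right)}}{- \frac{77093}{76231}} = - \frac{118}{149 - 118 \left(1 + 13924 - 590\right)} \left(- \frac{76231}{77093}\right) = - \frac{118}{149 - 1573530} \left(- \frac{76231}{77093}\right) = - \frac{118}{-1573381} \left(- \frac{76231}{77093}\right) = \left(-118\right) \left(- \frac{1}{1573381}\right) \left(- \frac{76231}{77093}\right) = \frac{118}{1573381} \left(- \frac{76231}{77093}\right) = - \frac{8995258}{121296661433}$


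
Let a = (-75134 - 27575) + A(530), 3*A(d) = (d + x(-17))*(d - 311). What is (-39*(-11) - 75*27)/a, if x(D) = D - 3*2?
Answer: 798/32849 ≈ 0.024293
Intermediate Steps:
x(D) = -6 + D (x(D) = D - 6 = -6 + D)
A(d) = (-311 + d)*(-23 + d)/3 (A(d) = ((d + (-6 - 17))*(d - 311))/3 = ((d - 23)*(-311 + d))/3 = ((-23 + d)*(-311 + d))/3 = ((-311 + d)*(-23 + d))/3 = (-311 + d)*(-23 + d)/3)
a = -65698 (a = (-75134 - 27575) + (7153/3 - 334/3*530 + (1/3)*530**2) = -102709 + (7153/3 - 177020/3 + (1/3)*280900) = -102709 + (7153/3 - 177020/3 + 280900/3) = -102709 + 37011 = -65698)
(-39*(-11) - 75*27)/a = (-39*(-11) - 75*27)/(-65698) = (429 - 2025)*(-1/65698) = -1596*(-1/65698) = 798/32849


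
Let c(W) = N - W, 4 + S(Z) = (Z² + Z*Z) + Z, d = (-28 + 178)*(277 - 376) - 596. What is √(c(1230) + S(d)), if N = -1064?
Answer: 2*√119285022 ≈ 21844.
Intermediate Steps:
d = -15446 (d = 150*(-99) - 596 = -14850 - 596 = -15446)
S(Z) = -4 + Z + 2*Z² (S(Z) = -4 + ((Z² + Z*Z) + Z) = -4 + ((Z² + Z²) + Z) = -4 + (2*Z² + Z) = -4 + (Z + 2*Z²) = -4 + Z + 2*Z²)
c(W) = -1064 - W
√(c(1230) + S(d)) = √((-1064 - 1*1230) + (-4 - 15446 + 2*(-15446)²)) = √((-1064 - 1230) + (-4 - 15446 + 2*238578916)) = √(-2294 + (-4 - 15446 + 477157832)) = √(-2294 + 477142382) = √477140088 = 2*√119285022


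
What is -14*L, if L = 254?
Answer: -3556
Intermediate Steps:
-14*L = -14*254 = -3556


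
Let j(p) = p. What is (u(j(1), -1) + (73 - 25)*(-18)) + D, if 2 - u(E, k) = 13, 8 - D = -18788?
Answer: 17921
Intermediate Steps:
D = 18796 (D = 8 - 1*(-18788) = 8 + 18788 = 18796)
u(E, k) = -11 (u(E, k) = 2 - 1*13 = 2 - 13 = -11)
(u(j(1), -1) + (73 - 25)*(-18)) + D = (-11 + (73 - 25)*(-18)) + 18796 = (-11 + 48*(-18)) + 18796 = (-11 - 864) + 18796 = -875 + 18796 = 17921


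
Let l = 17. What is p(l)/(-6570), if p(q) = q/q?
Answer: -1/6570 ≈ -0.00015221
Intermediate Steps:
p(q) = 1
p(l)/(-6570) = 1/(-6570) = 1*(-1/6570) = -1/6570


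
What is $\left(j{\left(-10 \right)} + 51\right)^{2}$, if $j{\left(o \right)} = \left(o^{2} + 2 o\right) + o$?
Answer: $14641$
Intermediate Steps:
$j{\left(o \right)} = o^{2} + 3 o$
$\left(j{\left(-10 \right)} + 51\right)^{2} = \left(- 10 \left(3 - 10\right) + 51\right)^{2} = \left(\left(-10\right) \left(-7\right) + 51\right)^{2} = \left(70 + 51\right)^{2} = 121^{2} = 14641$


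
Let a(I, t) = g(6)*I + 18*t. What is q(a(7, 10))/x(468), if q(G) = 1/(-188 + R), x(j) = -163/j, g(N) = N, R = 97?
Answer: 36/1141 ≈ 0.031551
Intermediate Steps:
a(I, t) = 6*I + 18*t
q(G) = -1/91 (q(G) = 1/(-188 + 97) = 1/(-91) = -1/91)
q(a(7, 10))/x(468) = -1/(91*((-163/468))) = -1/(91*((-163*1/468))) = -1/(91*(-163/468)) = -1/91*(-468/163) = 36/1141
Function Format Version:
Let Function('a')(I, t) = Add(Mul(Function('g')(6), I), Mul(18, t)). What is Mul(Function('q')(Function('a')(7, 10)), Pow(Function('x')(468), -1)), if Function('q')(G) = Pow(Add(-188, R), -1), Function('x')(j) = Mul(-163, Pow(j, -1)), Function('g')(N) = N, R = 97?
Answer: Rational(36, 1141) ≈ 0.031551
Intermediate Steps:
Function('a')(I, t) = Add(Mul(6, I), Mul(18, t))
Function('q')(G) = Rational(-1, 91) (Function('q')(G) = Pow(Add(-188, 97), -1) = Pow(-91, -1) = Rational(-1, 91))
Mul(Function('q')(Function('a')(7, 10)), Pow(Function('x')(468), -1)) = Mul(Rational(-1, 91), Pow(Mul(-163, Pow(468, -1)), -1)) = Mul(Rational(-1, 91), Pow(Mul(-163, Rational(1, 468)), -1)) = Mul(Rational(-1, 91), Pow(Rational(-163, 468), -1)) = Mul(Rational(-1, 91), Rational(-468, 163)) = Rational(36, 1141)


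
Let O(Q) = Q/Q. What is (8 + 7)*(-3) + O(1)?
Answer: -44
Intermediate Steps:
O(Q) = 1
(8 + 7)*(-3) + O(1) = (8 + 7)*(-3) + 1 = 15*(-3) + 1 = -45 + 1 = -44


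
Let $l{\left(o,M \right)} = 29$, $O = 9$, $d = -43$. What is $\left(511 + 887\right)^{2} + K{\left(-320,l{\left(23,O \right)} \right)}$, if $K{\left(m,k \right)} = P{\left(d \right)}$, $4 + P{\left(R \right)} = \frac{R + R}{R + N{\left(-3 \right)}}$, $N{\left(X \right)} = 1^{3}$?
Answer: $\frac{41042443}{21} \approx 1.9544 \cdot 10^{6}$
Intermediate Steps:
$N{\left(X \right)} = 1$
$P{\left(R \right)} = -4 + \frac{2 R}{1 + R}$ ($P{\left(R \right)} = -4 + \frac{R + R}{R + 1} = -4 + \frac{2 R}{1 + R}$)
$K{\left(m,k \right)} = - \frac{41}{21}$ ($K{\left(m,k \right)} = \frac{2 \left(-2 - -43\right)}{1 - 43} = \frac{2 \left(-2 + 43\right)}{-42} = 2 \left(- \frac{1}{42}\right) 41 = - \frac{41}{21}$)
$\left(511 + 887\right)^{2} + K{\left(-320,l{\left(23,O \right)} \right)} = \left(511 + 887\right)^{2} - \frac{41}{21} = 1398^{2} - \frac{41}{21} = 1954404 - \frac{41}{21} = \frac{41042443}{21}$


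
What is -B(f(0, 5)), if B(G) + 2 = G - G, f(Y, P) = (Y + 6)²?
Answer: 2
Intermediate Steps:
f(Y, P) = (6 + Y)²
B(G) = -2 (B(G) = -2 + (G - G) = -2 + 0 = -2)
-B(f(0, 5)) = -1*(-2) = 2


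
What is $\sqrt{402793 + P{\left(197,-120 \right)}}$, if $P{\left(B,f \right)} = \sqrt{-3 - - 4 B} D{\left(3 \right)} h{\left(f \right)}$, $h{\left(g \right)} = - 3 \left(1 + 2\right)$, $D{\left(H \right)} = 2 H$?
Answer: $\sqrt{402793 - 54 \sqrt{785}} \approx 633.47$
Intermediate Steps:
$h{\left(g \right)} = -9$ ($h{\left(g \right)} = \left(-3\right) 3 = -9$)
$P{\left(B,f \right)} = - 54 \sqrt{-3 + 4 B}$ ($P{\left(B,f \right)} = \sqrt{-3 - - 4 B} 2 \cdot 3 \left(-9\right) = \sqrt{-3 + 4 B} 6 \left(-9\right) = 6 \sqrt{-3 + 4 B} \left(-9\right) = - 54 \sqrt{-3 + 4 B}$)
$\sqrt{402793 + P{\left(197,-120 \right)}} = \sqrt{402793 - 54 \sqrt{-3 + 4 \cdot 197}} = \sqrt{402793 - 54 \sqrt{-3 + 788}} = \sqrt{402793 - 54 \sqrt{785}}$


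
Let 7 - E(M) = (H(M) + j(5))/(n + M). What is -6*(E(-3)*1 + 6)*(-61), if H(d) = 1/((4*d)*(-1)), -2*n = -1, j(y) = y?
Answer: 27511/5 ≈ 5502.2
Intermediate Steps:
n = 1/2 (n = -1/2*(-1) = 1/2 ≈ 0.50000)
H(d) = -1/(4*d) (H(d) = 1/(-4*d) = -1/(4*d))
E(M) = 7 - (5 - 1/(4*M))/(1/2 + M) (E(M) = 7 - (-1/(4*M) + 5)/(1/2 + M) = 7 - (5 - 1/(4*M))/(1/2 + M))
-6*(E(-3)*1 + 6)*(-61) = -6*(((1/2 - 3*(-3 + 14*(-3)))/((-3)*(1 + 2*(-3))))*1 + 6)*(-61) = -6*(-(1/2 - 3*(-3 - 42))/(3*(1 - 6))*1 + 6)*(-61) = -6*(-1/3*(1/2 - 3*(-45))/(-5)*1 + 6)*(-61) = -6*(-1/3*(-1/5)*(1/2 + 135)*1 + 6)*(-61) = -6*(-1/3*(-1/5)*271/2*1 + 6)*(-61) = -6*((271/30)*1 + 6)*(-61) = -6*(271/30 + 6)*(-61) = -6*451/30*(-61) = -451/5*(-61) = 27511/5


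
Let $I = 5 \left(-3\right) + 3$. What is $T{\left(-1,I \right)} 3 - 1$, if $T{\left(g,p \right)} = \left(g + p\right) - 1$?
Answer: $-43$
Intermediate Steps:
$I = -12$ ($I = -15 + 3 = -12$)
$T{\left(g,p \right)} = -1 + g + p$
$T{\left(-1,I \right)} 3 - 1 = \left(-1 - 1 - 12\right) 3 - 1 = \left(-14\right) 3 - 1 = -42 - 1 = -43$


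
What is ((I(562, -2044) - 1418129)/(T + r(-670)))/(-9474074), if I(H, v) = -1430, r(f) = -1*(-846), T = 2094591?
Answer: 1419559/19852325200338 ≈ 7.1506e-8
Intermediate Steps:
r(f) = 846
((I(562, -2044) - 1418129)/(T + r(-670)))/(-9474074) = ((-1430 - 1418129)/(2094591 + 846))/(-9474074) = -1419559/2095437*(-1/9474074) = 1419559/19852325200338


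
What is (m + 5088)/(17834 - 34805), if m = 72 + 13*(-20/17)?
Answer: -87460/288507 ≈ -0.30315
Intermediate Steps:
m = 964/17 (m = 72 + 13*(-20*1/17) = 72 + 13*(-20/17) = 72 - 260/17 = 964/17 ≈ 56.706)
(m + 5088)/(17834 - 34805) = (964/17 + 5088)/(17834 - 34805) = (87460/17)/(-16971) = (87460/17)*(-1/16971) = -87460/288507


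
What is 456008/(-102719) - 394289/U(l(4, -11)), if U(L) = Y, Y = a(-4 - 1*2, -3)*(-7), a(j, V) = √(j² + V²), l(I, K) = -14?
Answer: -456008/102719 + 56327*√5/15 ≈ 8392.3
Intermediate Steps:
a(j, V) = √(V² + j²)
Y = -21*√5 (Y = √((-3)² + (-4 - 1*2)²)*(-7) = √(9 + (-4 - 2)²)*(-7) = √(9 + (-6)²)*(-7) = √(9 + 36)*(-7) = √45*(-7) = (3*√5)*(-7) = -21*√5 ≈ -46.957)
U(L) = -21*√5
456008/(-102719) - 394289/U(l(4, -11)) = 456008/(-102719) - 394289*(-√5/105) = 456008*(-1/102719) - (-56327)*√5/15 = -456008/102719 + 56327*√5/15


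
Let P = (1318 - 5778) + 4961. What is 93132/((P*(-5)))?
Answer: -31044/835 ≈ -37.178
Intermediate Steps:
P = 501 (P = -4460 + 4961 = 501)
93132/((P*(-5))) = 93132/((501*(-5))) = 93132/(-2505) = 93132*(-1/2505) = -31044/835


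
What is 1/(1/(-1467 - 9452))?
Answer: -10919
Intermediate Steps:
1/(1/(-1467 - 9452)) = 1/(1/(-10919)) = 1/(-1/10919) = -10919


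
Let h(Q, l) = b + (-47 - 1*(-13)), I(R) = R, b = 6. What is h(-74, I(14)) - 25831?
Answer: -25859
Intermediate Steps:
h(Q, l) = -28 (h(Q, l) = 6 + (-47 - 1*(-13)) = 6 + (-47 + 13) = 6 - 34 = -28)
h(-74, I(14)) - 25831 = -28 - 25831 = -25859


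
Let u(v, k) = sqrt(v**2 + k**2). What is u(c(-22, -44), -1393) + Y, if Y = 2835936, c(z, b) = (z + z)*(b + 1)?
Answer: 2835936 + sqrt(5520113) ≈ 2.8383e+6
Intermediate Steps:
c(z, b) = 2*z*(1 + b) (c(z, b) = (2*z)*(1 + b) = 2*z*(1 + b))
u(v, k) = sqrt(k**2 + v**2)
u(c(-22, -44), -1393) + Y = sqrt((-1393)**2 + (2*(-22)*(1 - 44))**2) + 2835936 = sqrt(1940449 + (2*(-22)*(-43))**2) + 2835936 = sqrt(1940449 + 1892**2) + 2835936 = sqrt(1940449 + 3579664) + 2835936 = sqrt(5520113) + 2835936 = 2835936 + sqrt(5520113)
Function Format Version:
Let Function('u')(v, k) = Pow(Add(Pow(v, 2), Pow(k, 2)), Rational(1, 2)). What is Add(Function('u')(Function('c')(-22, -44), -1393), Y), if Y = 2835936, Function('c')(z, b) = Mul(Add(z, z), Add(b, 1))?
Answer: Add(2835936, Pow(5520113, Rational(1, 2))) ≈ 2.8383e+6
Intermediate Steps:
Function('c')(z, b) = Mul(2, z, Add(1, b)) (Function('c')(z, b) = Mul(Mul(2, z), Add(1, b)) = Mul(2, z, Add(1, b)))
Function('u')(v, k) = Pow(Add(Pow(k, 2), Pow(v, 2)), Rational(1, 2))
Add(Function('u')(Function('c')(-22, -44), -1393), Y) = Add(Pow(Add(Pow(-1393, 2), Pow(Mul(2, -22, Add(1, -44)), 2)), Rational(1, 2)), 2835936) = Add(Pow(Add(1940449, Pow(Mul(2, -22, -43), 2)), Rational(1, 2)), 2835936) = Add(Pow(Add(1940449, Pow(1892, 2)), Rational(1, 2)), 2835936) = Add(Pow(Add(1940449, 3579664), Rational(1, 2)), 2835936) = Add(Pow(5520113, Rational(1, 2)), 2835936) = Add(2835936, Pow(5520113, Rational(1, 2)))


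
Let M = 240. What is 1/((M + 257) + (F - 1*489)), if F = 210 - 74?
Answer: 1/144 ≈ 0.0069444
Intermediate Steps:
F = 136
1/((M + 257) + (F - 1*489)) = 1/((240 + 257) + (136 - 1*489)) = 1/(497 + (136 - 489)) = 1/(497 - 353) = 1/144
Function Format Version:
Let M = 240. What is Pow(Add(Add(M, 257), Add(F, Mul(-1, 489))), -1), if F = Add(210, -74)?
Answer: Rational(1, 144) ≈ 0.0069444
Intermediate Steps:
F = 136
Pow(Add(Add(M, 257), Add(F, Mul(-1, 489))), -1) = Pow(Add(Add(240, 257), Add(136, Mul(-1, 489))), -1) = Pow(Add(497, Add(136, -489)), -1) = Pow(Add(497, -353), -1) = Pow(144, -1) = Rational(1, 144)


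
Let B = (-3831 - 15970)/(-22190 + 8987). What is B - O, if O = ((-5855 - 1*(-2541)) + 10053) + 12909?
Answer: -259392743/13203 ≈ -19647.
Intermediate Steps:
B = 19801/13203 (B = -19801/(-13203) = -19801*(-1/13203) = 19801/13203 ≈ 1.4997)
O = 19648 (O = ((-5855 + 2541) + 10053) + 12909 = (-3314 + 10053) + 12909 = 6739 + 12909 = 19648)
B - O = 19801/13203 - 1*19648 = 19801/13203 - 19648 = -259392743/13203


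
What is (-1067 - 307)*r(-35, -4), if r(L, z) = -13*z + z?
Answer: -65952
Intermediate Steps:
r(L, z) = -12*z
(-1067 - 307)*r(-35, -4) = (-1067 - 307)*(-12*(-4)) = -1374*48 = -65952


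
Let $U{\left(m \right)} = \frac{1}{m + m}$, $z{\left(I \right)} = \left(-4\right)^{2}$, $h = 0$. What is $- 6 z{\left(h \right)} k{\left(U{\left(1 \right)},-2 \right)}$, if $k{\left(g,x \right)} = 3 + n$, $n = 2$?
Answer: $-480$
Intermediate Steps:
$z{\left(I \right)} = 16$
$U{\left(m \right)} = \frac{1}{2 m}$
$k{\left(g,x \right)} = 5$ ($k{\left(g,x \right)} = 3 + 2 = 5$)
$- 6 z{\left(h \right)} k{\left(U{\left(1 \right)},-2 \right)} = \left(-6\right) 16 \cdot 5 = \left(-96\right) 5 = -480$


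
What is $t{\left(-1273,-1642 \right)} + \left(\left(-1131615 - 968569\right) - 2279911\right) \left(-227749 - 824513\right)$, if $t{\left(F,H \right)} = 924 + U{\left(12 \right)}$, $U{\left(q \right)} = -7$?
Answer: $4609007525807$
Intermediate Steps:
$t{\left(F,H \right)} = 917$ ($t{\left(F,H \right)} = 924 - 7 = 917$)
$t{\left(-1273,-1642 \right)} + \left(\left(-1131615 - 968569\right) - 2279911\right) \left(-227749 - 824513\right) = 917 + \left(\left(-1131615 - 968569\right) - 2279911\right) \left(-227749 - 824513\right) = 917 + \left(\left(-1131615 - 968569\right) - 2279911\right) \left(-1052262\right) = 917 + \left(-2100184 - 2279911\right) \left(-1052262\right) = 917 - -4609007524890 = 917 + 4609007524890 = 4609007525807$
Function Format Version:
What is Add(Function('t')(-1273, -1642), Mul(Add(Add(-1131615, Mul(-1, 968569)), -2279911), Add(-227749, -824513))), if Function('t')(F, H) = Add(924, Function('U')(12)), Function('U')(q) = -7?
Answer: 4609007525807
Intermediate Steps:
Function('t')(F, H) = 917 (Function('t')(F, H) = Add(924, -7) = 917)
Add(Function('t')(-1273, -1642), Mul(Add(Add(-1131615, Mul(-1, 968569)), -2279911), Add(-227749, -824513))) = Add(917, Mul(Add(Add(-1131615, Mul(-1, 968569)), -2279911), Add(-227749, -824513))) = Add(917, Mul(Add(Add(-1131615, -968569), -2279911), -1052262)) = Add(917, Mul(Add(-2100184, -2279911), -1052262)) = Add(917, Mul(-4380095, -1052262)) = Add(917, 4609007524890) = 4609007525807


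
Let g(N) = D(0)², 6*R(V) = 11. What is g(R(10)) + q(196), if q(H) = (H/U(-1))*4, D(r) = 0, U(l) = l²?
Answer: 784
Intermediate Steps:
q(H) = 4*H (q(H) = (H/((-1)²))*4 = (H/1)*4 = (H*1)*4 = H*4 = 4*H)
R(V) = 11/6 (R(V) = (⅙)*11 = 11/6)
g(N) = 0 (g(N) = 0² = 0)
g(R(10)) + q(196) = 0 + 4*196 = 0 + 784 = 784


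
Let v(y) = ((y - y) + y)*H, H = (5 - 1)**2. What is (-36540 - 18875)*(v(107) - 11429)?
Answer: 538467555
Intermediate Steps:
H = 16 (H = 4**2 = 16)
v(y) = 16*y (v(y) = ((y - y) + y)*16 = (0 + y)*16 = y*16 = 16*y)
(-36540 - 18875)*(v(107) - 11429) = (-36540 - 18875)*(16*107 - 11429) = -55415*(1712 - 11429) = -55415*(-9717) = 538467555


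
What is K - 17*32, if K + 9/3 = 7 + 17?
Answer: -523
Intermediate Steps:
K = 21 (K = -3 + (7 + 17) = -3 + 24 = 21)
K - 17*32 = 21 - 17*32 = 21 - 544 = -523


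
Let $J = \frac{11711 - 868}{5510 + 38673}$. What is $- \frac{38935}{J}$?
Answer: $- \frac{1720265105}{10843} \approx -1.5865 \cdot 10^{5}$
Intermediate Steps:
$J = \frac{10843}{44183} \approx 0.24541$
$- \frac{38935}{J} = - \frac{38935}{\frac{10843}{44183}} = \left(-38935\right) \frac{44183}{10843} = - \frac{1720265105}{10843}$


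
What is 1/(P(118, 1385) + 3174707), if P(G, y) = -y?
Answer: 1/3173322 ≈ 3.1513e-7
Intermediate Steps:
1/(P(118, 1385) + 3174707) = 1/(-1*1385 + 3174707) = 1/(-1385 + 3174707) = 1/3173322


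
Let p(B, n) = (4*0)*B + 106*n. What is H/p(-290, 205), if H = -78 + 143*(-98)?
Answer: -7046/10865 ≈ -0.64850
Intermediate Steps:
H = -14092 (H = -78 - 14014 = -14092)
p(B, n) = 106*n (p(B, n) = 0*B + 106*n = 0 + 106*n = 106*n)
H/p(-290, 205) = -14092/(106*205) = -14092/21730 = -14092*1/21730 = -7046/10865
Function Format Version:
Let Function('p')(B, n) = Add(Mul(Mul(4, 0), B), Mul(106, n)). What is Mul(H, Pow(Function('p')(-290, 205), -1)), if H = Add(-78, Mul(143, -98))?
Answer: Rational(-7046, 10865) ≈ -0.64850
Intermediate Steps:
H = -14092 (H = Add(-78, -14014) = -14092)
Function('p')(B, n) = Mul(106, n) (Function('p')(B, n) = Add(Mul(0, B), Mul(106, n)) = Add(0, Mul(106, n)) = Mul(106, n))
Mul(H, Pow(Function('p')(-290, 205), -1)) = Mul(-14092, Pow(Mul(106, 205), -1)) = Mul(-14092, Pow(21730, -1)) = Mul(-14092, Rational(1, 21730)) = Rational(-7046, 10865)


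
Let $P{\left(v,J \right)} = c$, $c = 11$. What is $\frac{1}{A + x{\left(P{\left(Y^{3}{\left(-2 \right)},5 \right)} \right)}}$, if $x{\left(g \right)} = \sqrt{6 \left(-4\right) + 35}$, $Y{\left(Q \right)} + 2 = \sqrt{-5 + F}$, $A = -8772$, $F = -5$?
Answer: $- \frac{8772}{76947973} - \frac{\sqrt{11}}{76947973} \approx -0.00011404$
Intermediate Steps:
$Y{\left(Q \right)} = -2 + i \sqrt{10}$ ($Y{\left(Q \right)} = -2 + \sqrt{-5 - 5} = -2 + \sqrt{-10} = -2 + i \sqrt{10}$)
$P{\left(v,J \right)} = 11$
$x{\left(g \right)} = \sqrt{11}$ ($x{\left(g \right)} = \sqrt{-24 + 35} = \sqrt{11}$)
$\frac{1}{A + x{\left(P{\left(Y^{3}{\left(-2 \right)},5 \right)} \right)}} = \frac{1}{-8772 + \sqrt{11}}$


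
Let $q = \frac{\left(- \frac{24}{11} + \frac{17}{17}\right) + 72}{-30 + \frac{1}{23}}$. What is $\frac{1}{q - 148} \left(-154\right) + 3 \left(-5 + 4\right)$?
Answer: $- \frac{2251661}{1139609} \approx -1.9758$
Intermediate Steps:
$q = - \frac{17917}{7579}$ ($q = \frac{\left(\left(-24\right) \frac{1}{11} + 17 \cdot \frac{1}{17}\right) + 72}{-30 + \frac{1}{23}} = \frac{\left(- \frac{24}{11} + 1\right) + 72}{- \frac{689}{23}} = \left(- \frac{13}{11} + 72\right) \left(- \frac{23}{689}\right) = \frac{779}{11} \left(- \frac{23}{689}\right) = - \frac{17917}{7579} \approx -2.364$)
$\frac{1}{q - 148} \left(-154\right) + 3 \left(-5 + 4\right) = \frac{1}{- \frac{17917}{7579} - 148} \left(-154\right) + 3 \left(-5 + 4\right) = \frac{1}{- \frac{1139609}{7579}} \left(-154\right) + 3 \left(-1\right) = \left(- \frac{7579}{1139609}\right) \left(-154\right) - 3 = \frac{1167166}{1139609} - 3 = - \frac{2251661}{1139609}$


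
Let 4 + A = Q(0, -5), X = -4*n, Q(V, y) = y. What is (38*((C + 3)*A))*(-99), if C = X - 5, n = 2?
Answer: -338580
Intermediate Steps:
X = -8 (X = -4*2 = -8)
C = -13 (C = -8 - 5 = -13)
A = -9 (A = -4 - 5 = -9)
(38*((C + 3)*A))*(-99) = (38*((-13 + 3)*(-9)))*(-99) = (38*(-10*(-9)))*(-99) = (38*90)*(-99) = 3420*(-99) = -338580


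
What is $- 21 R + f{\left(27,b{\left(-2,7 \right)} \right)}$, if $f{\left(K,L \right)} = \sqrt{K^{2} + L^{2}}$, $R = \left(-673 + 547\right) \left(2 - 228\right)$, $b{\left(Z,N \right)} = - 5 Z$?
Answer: $-597996 + \sqrt{829} \approx -5.9797 \cdot 10^{5}$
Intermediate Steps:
$R = 28476$ ($R = \left(-126\right) \left(-226\right) = 28476$)
$- 21 R + f{\left(27,b{\left(-2,7 \right)} \right)} = \left(-21\right) 28476 + \sqrt{27^{2} + \left(\left(-5\right) \left(-2\right)\right)^{2}} = -597996 + \sqrt{729 + 10^{2}} = -597996 + \sqrt{729 + 100} = -597996 + \sqrt{829}$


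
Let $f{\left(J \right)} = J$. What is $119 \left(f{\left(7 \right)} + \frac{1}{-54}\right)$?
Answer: $\frac{44863}{54} \approx 830.8$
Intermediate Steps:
$119 \left(f{\left(7 \right)} + \frac{1}{-54}\right) = 119 \left(7 + \frac{1}{-54}\right) = 119 \left(7 - \frac{1}{54}\right) = 119 \cdot \frac{377}{54} = \frac{44863}{54}$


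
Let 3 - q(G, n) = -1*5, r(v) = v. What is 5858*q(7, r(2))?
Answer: 46864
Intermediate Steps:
q(G, n) = 8 (q(G, n) = 3 - (-1)*5 = 3 - 1*(-5) = 3 + 5 = 8)
5858*q(7, r(2)) = 5858*8 = 46864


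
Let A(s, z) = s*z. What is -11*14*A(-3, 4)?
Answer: 1848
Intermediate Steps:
-11*14*A(-3, 4) = -11*14*(-3*4) = -154*(-12) = -1*(-1848) = 1848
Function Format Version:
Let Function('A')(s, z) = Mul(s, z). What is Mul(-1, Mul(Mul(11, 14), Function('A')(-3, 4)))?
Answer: 1848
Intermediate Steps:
Mul(-1, Mul(Mul(11, 14), Function('A')(-3, 4))) = Mul(-1, Mul(Mul(11, 14), Mul(-3, 4))) = Mul(-1, Mul(154, -12)) = Mul(-1, -1848) = 1848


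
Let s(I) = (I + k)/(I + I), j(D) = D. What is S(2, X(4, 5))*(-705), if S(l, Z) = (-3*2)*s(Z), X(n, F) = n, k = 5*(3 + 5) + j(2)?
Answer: 48645/2 ≈ 24323.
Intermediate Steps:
k = 42 (k = 5*(3 + 5) + 2 = 5*8 + 2 = 40 + 2 = 42)
s(I) = (42 + I)/(2*I) (s(I) = (I + 42)/(I + I) = (42 + I)/((2*I)) = (42 + I)*(1/(2*I)) = (42 + I)/(2*I))
S(l, Z) = -3*(42 + Z)/Z (S(l, Z) = (-3*2)*((42 + Z)/(2*Z)) = -3*(42 + Z)/Z)
S(2, X(4, 5))*(-705) = (-3 - 126/4)*(-705) = (-3 - 126*¼)*(-705) = (-3 - 63/2)*(-705) = -69/2*(-705) = 48645/2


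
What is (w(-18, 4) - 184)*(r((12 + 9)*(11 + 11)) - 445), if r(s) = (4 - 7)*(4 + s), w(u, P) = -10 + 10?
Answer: 339112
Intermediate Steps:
w(u, P) = 0
r(s) = -12 - 3*s (r(s) = -3*(4 + s) = -12 - 3*s)
(w(-18, 4) - 184)*(r((12 + 9)*(11 + 11)) - 445) = (0 - 184)*((-12 - 3*(12 + 9)*(11 + 11)) - 445) = -184*((-12 - 63*22) - 445) = -184*((-12 - 3*462) - 445) = -184*((-12 - 1386) - 445) = -184*(-1398 - 445) = -184*(-1843) = 339112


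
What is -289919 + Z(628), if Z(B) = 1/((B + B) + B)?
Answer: -546207395/1884 ≈ -2.8992e+5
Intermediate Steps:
Z(B) = 1/(3*B) (Z(B) = 1/(2*B + B) = 1/(3*B))
-289919 + Z(628) = -289919 + (⅓)/628 = -289919 + (⅓)*(1/628) = -289919 + 1/1884 = -546207395/1884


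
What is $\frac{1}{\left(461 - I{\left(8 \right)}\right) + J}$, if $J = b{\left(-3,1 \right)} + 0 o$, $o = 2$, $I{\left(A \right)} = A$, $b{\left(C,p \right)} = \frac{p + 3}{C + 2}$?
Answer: $\frac{1}{449} \approx 0.0022272$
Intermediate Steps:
$b{\left(C,p \right)} = \frac{3 + p}{2 + C}$
$J = -4$ ($J = \frac{3 + 1}{2 - 3} + 0 \cdot 2 = \frac{1}{-1} \cdot 4 + 0 = \left(-1\right) 4 + 0 = -4 + 0 = -4$)
$\frac{1}{\left(461 - I{\left(8 \right)}\right) + J} = \frac{1}{\left(461 - 8\right) - 4} = \frac{1}{453 - 4} = \frac{1}{449}$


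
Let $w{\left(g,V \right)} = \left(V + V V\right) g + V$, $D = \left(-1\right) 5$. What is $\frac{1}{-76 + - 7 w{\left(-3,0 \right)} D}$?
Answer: $- \frac{1}{76} \approx -0.013158$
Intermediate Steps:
$D = -5$
$w{\left(g,V \right)} = V + g \left(V + V^{2}\right)$ ($w{\left(g,V \right)} = \left(V + V^{2}\right) g + V = g \left(V + V^{2}\right) + V = V + g \left(V + V^{2}\right)$)
$\frac{1}{-76 + - 7 w{\left(-3,0 \right)} D} = \frac{1}{-76 + - 7 \cdot 0 \left(1 - 3 + 0 \left(-3\right)\right) \left(-5\right)} = \frac{1}{-76 + - 7 \cdot 0 \left(1 - 3 + 0\right) \left(-5\right)} = \frac{1}{-76 + - 7 \cdot 0 \left(-2\right) \left(-5\right)} = \frac{1}{-76 + \left(-7\right) 0 \left(-5\right)} = \frac{1}{-76 + 0 \left(-5\right)} = \frac{1}{-76 + 0} = \frac{1}{-76} = - \frac{1}{76}$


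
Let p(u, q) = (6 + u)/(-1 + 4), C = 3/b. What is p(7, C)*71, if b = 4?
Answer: 923/3 ≈ 307.67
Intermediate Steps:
C = ¾ (C = 3/4 = 3*(¼) = ¾ ≈ 0.75000)
p(u, q) = 2 + u/3 (p(u, q) = (6 + u)/3 = (6 + u)*(⅓) = 2 + u/3)
p(7, C)*71 = (2 + (⅓)*7)*71 = (2 + 7/3)*71 = (13/3)*71 = 923/3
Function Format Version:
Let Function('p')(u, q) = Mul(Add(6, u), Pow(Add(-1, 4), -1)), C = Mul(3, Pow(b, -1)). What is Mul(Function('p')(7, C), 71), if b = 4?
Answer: Rational(923, 3) ≈ 307.67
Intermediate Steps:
C = Rational(3, 4) (C = Mul(3, Pow(4, -1)) = Mul(3, Rational(1, 4)) = Rational(3, 4) ≈ 0.75000)
Function('p')(u, q) = Add(2, Mul(Rational(1, 3), u)) (Function('p')(u, q) = Mul(Add(6, u), Pow(3, -1)) = Mul(Add(6, u), Rational(1, 3)) = Add(2, Mul(Rational(1, 3), u)))
Mul(Function('p')(7, C), 71) = Mul(Add(2, Mul(Rational(1, 3), 7)), 71) = Mul(Add(2, Rational(7, 3)), 71) = Mul(Rational(13, 3), 71) = Rational(923, 3)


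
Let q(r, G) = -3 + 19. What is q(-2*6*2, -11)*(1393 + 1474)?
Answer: 45872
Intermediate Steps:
q(r, G) = 16
q(-2*6*2, -11)*(1393 + 1474) = 16*(1393 + 1474) = 16*2867 = 45872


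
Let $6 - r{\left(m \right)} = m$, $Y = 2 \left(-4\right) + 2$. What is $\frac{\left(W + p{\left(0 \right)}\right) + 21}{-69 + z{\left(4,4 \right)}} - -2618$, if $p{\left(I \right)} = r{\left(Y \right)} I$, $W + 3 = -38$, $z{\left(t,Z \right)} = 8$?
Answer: $\frac{159718}{61} \approx 2618.3$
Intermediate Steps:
$Y = -6$ ($Y = -8 + 2 = -6$)
$r{\left(m \right)} = 6 - m$
$W = -41$ ($W = -3 - 38 = -41$)
$p{\left(I \right)} = 12 I$ ($p{\left(I \right)} = \left(6 - -6\right) I = \left(6 + 6\right) I = 12 I$)
$\frac{\left(W + p{\left(0 \right)}\right) + 21}{-69 + z{\left(4,4 \right)}} - -2618 = \frac{\left(-41 + 12 \cdot 0\right) + 21}{-69 + 8} - -2618 = \frac{\left(-41 + 0\right) + 21}{-61} + 2618 = \left(-41 + 21\right) \left(- \frac{1}{61}\right) + 2618 = \left(-20\right) \left(- \frac{1}{61}\right) + 2618 = \frac{20}{61} + 2618 = \frac{159718}{61}$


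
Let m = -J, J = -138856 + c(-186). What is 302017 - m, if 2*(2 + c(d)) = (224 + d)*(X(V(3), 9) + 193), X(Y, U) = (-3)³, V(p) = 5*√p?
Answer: 166313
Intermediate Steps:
X(Y, U) = -27
c(d) = 18590 + 83*d (c(d) = -2 + ((224 + d)*(-27 + 193))/2 = -2 + ((224 + d)*166)/2 = -2 + (37184 + 166*d)/2 = -2 + (18592 + 83*d) = 18590 + 83*d)
J = -135704 (J = -138856 + (18590 + 83*(-186)) = -138856 + (18590 - 15438) = -138856 + 3152 = -135704)
m = 135704 (m = -1*(-135704) = 135704)
302017 - m = 302017 - 1*135704 = 302017 - 135704 = 166313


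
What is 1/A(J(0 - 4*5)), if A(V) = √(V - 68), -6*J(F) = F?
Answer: -I*√582/194 ≈ -0.12435*I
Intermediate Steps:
J(F) = -F/6
A(V) = √(-68 + V)
1/A(J(0 - 4*5)) = 1/(√(-68 - (0 - 4*5)/6)) = 1/(√(-68 - (0 - 20)/6)) = 1/(√(-68 - ⅙*(-20))) = 1/(√(-68 + 10/3)) = 1/(√(-194/3)) = 1/(I*√582/3) = -I*√582/194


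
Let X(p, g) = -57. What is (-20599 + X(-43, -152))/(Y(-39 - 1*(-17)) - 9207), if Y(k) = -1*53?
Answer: 5164/2315 ≈ 2.2307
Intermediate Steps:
Y(k) = -53
(-20599 + X(-43, -152))/(Y(-39 - 1*(-17)) - 9207) = (-20599 - 57)/(-53 - 9207) = -20656/(-9260) = -20656*(-1/9260) = 5164/2315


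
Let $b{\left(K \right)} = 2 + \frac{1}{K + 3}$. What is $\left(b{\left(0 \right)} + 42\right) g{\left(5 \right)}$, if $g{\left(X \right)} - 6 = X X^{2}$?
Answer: $\frac{17423}{3} \approx 5807.7$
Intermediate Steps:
$g{\left(X \right)} = 6 + X^{3}$ ($g{\left(X \right)} = 6 + X X^{2} = 6 + X^{3}$)
$b{\left(K \right)} = 2 + \frac{1}{3 + K}$
$\left(b{\left(0 \right)} + 42\right) g{\left(5 \right)} = \left(\frac{7 + 2 \cdot 0}{3 + 0} + 42\right) \left(6 + 5^{3}\right) = \left(\frac{7 + 0}{3} + 42\right) \left(6 + 125\right) = \left(\frac{1}{3} \cdot 7 + 42\right) 131 = \left(\frac{7}{3} + 42\right) 131 = \frac{133}{3} \cdot 131 = \frac{17423}{3}$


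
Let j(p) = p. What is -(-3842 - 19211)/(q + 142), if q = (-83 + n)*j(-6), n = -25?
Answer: 23053/790 ≈ 29.181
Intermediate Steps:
q = 648 (q = (-83 - 25)*(-6) = -108*(-6) = 648)
-(-3842 - 19211)/(q + 142) = -(-3842 - 19211)/(648 + 142) = -(-23053)/790 = -1*(-23053/790) = 23053/790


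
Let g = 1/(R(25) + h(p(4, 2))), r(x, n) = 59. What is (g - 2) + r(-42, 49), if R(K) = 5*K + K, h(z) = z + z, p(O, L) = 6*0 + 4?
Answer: 9007/158 ≈ 57.006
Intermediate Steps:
p(O, L) = 4 (p(O, L) = 0 + 4 = 4)
h(z) = 2*z
R(K) = 6*K
g = 1/158 (g = 1/(6*25 + 2*4) = 1/(150 + 8) = 1/158 ≈ 0.0063291)
(g - 2) + r(-42, 49) = (1/158 - 2) + 59 = -315/158 + 59 = 9007/158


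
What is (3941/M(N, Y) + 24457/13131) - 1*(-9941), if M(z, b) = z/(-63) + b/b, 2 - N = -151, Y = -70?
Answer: 943352383/131310 ≈ 7184.2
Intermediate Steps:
N = 153 (N = 2 - 1*(-151) = 2 + 151 = 153)
M(z, b) = 1 - z/63 (M(z, b) = z*(-1/63) + 1 = -z/63 + 1 = 1 - z/63)
(3941/M(N, Y) + 24457/13131) - 1*(-9941) = (3941/(1 - 1/63*153) + 24457/13131) - 1*(-9941) = (3941/(1 - 17/7) + 24457*(1/13131)) + 9941 = (3941/(-10/7) + 24457/13131) + 9941 = (3941*(-7/10) + 24457/13131) + 9941 = (-27587/10 + 24457/13131) + 9941 = -362000327/131310 + 9941 = 943352383/131310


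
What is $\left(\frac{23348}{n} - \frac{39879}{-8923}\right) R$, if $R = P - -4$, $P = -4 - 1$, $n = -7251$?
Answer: $- \frac{80828425}{64700673} \approx -1.2493$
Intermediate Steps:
$P = -5$
$R = -1$ ($R = -5 - -4 = -5 + 4 = -1$)
$\left(\frac{23348}{n} - \frac{39879}{-8923}\right) R = \left(\frac{23348}{-7251} - \frac{39879}{-8923}\right) \left(-1\right) = \left(23348 \left(- \frac{1}{7251}\right) - - \frac{39879}{8923}\right) \left(-1\right) = \left(- \frac{23348}{7251} + \frac{39879}{8923}\right) \left(-1\right) = \frac{80828425}{64700673} \left(-1\right) = - \frac{80828425}{64700673}$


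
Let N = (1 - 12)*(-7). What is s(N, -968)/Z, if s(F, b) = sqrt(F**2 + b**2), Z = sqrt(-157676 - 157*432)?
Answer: -I*sqrt(17573215)/2050 ≈ -2.0449*I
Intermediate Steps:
N = 77 (N = -11*(-7) = 77)
Z = 10*I*sqrt(2255) (Z = sqrt(-157676 - 67824) = sqrt(-225500) = 10*I*sqrt(2255) ≈ 474.87*I)
s(N, -968)/Z = sqrt(77**2 + (-968)**2)/((10*I*sqrt(2255))) = sqrt(5929 + 937024)*(-I*sqrt(2255)/22550) = sqrt(942953)*(-I*sqrt(2255)/22550) = (11*sqrt(7793))*(-I*sqrt(2255)/22550) = -I*sqrt(17573215)/2050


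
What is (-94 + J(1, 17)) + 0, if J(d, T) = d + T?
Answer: -76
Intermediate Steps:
J(d, T) = T + d
(-94 + J(1, 17)) + 0 = (-94 + (17 + 1)) + 0 = (-94 + 18) + 0 = -76 + 0 = -76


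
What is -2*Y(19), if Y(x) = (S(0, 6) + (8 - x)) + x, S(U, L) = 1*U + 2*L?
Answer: -40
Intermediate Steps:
S(U, L) = U + 2*L
Y(x) = 20 (Y(x) = ((0 + 2*6) + (8 - x)) + x = ((0 + 12) + (8 - x)) + x = (12 + (8 - x)) + x = (20 - x) + x = 20)
-2*Y(19) = -2*20 = -40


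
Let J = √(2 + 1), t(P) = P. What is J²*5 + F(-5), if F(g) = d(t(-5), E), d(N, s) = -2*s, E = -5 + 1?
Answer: 23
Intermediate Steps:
J = √3 ≈ 1.7320
E = -4
F(g) = 8 (F(g) = -2*(-4) = 8)
J²*5 + F(-5) = (√3)²*5 + 8 = 3*5 + 8 = 15 + 8 = 23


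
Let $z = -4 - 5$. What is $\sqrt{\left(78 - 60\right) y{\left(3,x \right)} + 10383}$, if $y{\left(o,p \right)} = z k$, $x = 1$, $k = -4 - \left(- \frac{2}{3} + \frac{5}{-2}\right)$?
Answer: $\sqrt{10518} \approx 102.56$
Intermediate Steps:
$z = -9$
$k = - \frac{5}{6}$ ($k = -4 - \left(\left(-2\right) \frac{1}{3} + 5 \left(- \frac{1}{2}\right)\right) = -4 - \left(- \frac{2}{3} - \frac{5}{2}\right) = -4 - - \frac{19}{6} = -4 + \frac{19}{6} = - \frac{5}{6} \approx -0.83333$)
$y{\left(o,p \right)} = \frac{15}{2}$ ($y{\left(o,p \right)} = \left(-9\right) \left(- \frac{5}{6}\right) = \frac{15}{2}$)
$\sqrt{\left(78 - 60\right) y{\left(3,x \right)} + 10383} = \sqrt{\left(78 - 60\right) \frac{15}{2} + 10383} = \sqrt{18 \cdot \frac{15}{2} + 10383} = \sqrt{135 + 10383} = \sqrt{10518}$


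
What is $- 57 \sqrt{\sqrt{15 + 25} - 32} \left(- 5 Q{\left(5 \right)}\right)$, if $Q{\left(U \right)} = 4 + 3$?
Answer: $1995 \sqrt{-32 + 2 \sqrt{10}} \approx 10109.0 i$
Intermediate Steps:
$Q{\left(U \right)} = 7$
$- 57 \sqrt{\sqrt{15 + 25} - 32} \left(- 5 Q{\left(5 \right)}\right) = - 57 \sqrt{\sqrt{15 + 25} - 32} \left(\left(-5\right) 7\right) = - 57 \sqrt{\sqrt{40} - 32} \left(-35\right) = - 57 \sqrt{2 \sqrt{10} - 32} \left(-35\right) = - 57 \sqrt{-32 + 2 \sqrt{10}} \left(-35\right) = 1995 \sqrt{-32 + 2 \sqrt{10}}$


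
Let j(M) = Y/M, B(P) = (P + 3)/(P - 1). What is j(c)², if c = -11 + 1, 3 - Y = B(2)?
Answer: 1/25 ≈ 0.040000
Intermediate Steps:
B(P) = (3 + P)/(-1 + P)
Y = -2 (Y = 3 - (3 + 2)/(-1 + 2) = 3 - 5/1 = 3 - 5 = -2)
c = -10
j(M) = -2/M
j(c)² = (-2/(-10))² = (-2*(-⅒))² = (⅕)² = 1/25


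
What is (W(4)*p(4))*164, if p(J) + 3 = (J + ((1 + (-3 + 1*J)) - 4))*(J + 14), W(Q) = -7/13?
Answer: -37884/13 ≈ -2914.2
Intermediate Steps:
W(Q) = -7/13 (W(Q) = -7*1/13 = -7/13)
p(J) = -3 + (-6 + 2*J)*(14 + J) (p(J) = -3 + (J + ((1 + (-3 + 1*J)) - 4))*(J + 14) = -3 + (J + ((1 + (-3 + J)) - 4))*(14 + J) = -3 + (J + ((-2 + J) - 4))*(14 + J) = -3 + (J + (-6 + J))*(14 + J) = -3 + (-6 + 2*J)*(14 + J))
(W(4)*p(4))*164 = -7*(-87 + 2*4**2 + 22*4)/13*164 = -7*(-87 + 2*16 + 88)/13*164 = -7*(-87 + 32 + 88)/13*164 = -7/13*33*164 = -231/13*164 = -37884/13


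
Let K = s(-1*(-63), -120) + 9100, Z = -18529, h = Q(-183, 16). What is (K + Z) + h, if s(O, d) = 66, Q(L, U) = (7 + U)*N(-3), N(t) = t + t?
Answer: -9501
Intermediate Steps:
N(t) = 2*t
Q(L, U) = -42 - 6*U (Q(L, U) = (7 + U)*(2*(-3)) = (7 + U)*(-6) = -42 - 6*U)
h = -138 (h = -42 - 6*16 = -42 - 96 = -138)
K = 9166 (K = 66 + 9100 = 9166)
(K + Z) + h = (9166 - 18529) - 138 = -9363 - 138 = -9501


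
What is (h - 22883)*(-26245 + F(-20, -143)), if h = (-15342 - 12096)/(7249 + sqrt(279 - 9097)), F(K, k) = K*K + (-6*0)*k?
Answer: 31087828497191955/52556819 - 709135110*I*sqrt(8818)/52556819 ≈ 5.9151e+8 - 1267.0*I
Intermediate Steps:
F(K, k) = K**2 (F(K, k) = K**2 + 0*k = K**2 + 0 = K**2)
h = -27438/(7249 + I*sqrt(8818)) (h = -27438/(7249 + sqrt(-8818)) = -27438/(7249 + I*sqrt(8818)) ≈ -3.7844 + 0.049024*I)
(h - 22883)*(-26245 + F(-20, -143)) = ((-198898062/52556819 + 27438*I*sqrt(8818)/52556819) - 22883)*(-26245 + (-20)**2) = (-1202856587239/52556819 + 27438*I*sqrt(8818)/52556819)*(-26245 + 400) = (-1202856587239/52556819 + 27438*I*sqrt(8818)/52556819)*(-25845) = 31087828497191955/52556819 - 709135110*I*sqrt(8818)/52556819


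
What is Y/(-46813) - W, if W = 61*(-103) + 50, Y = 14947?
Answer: 291770482/46813 ≈ 6232.7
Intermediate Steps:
W = -6233 (W = -6283 + 50 = -6233)
Y/(-46813) - W = 14947/(-46813) - 1*(-6233) = 14947*(-1/46813) + 6233 = -14947/46813 + 6233 = 291770482/46813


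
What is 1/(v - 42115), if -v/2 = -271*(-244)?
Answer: -1/174363 ≈ -5.7352e-6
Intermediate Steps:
v = -132248 (v = -(-542)*(-244) = -2*66124 = -132248)
1/(v - 42115) = 1/(-132248 - 42115) = 1/(-174363) = -1/174363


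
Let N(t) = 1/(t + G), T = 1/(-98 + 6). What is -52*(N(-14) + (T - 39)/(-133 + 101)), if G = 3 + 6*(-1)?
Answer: -754897/12512 ≈ -60.334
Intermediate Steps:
T = -1/92 (T = 1/(-92) = -1/92 ≈ -0.010870)
G = -3 (G = 3 - 6 = -3)
N(t) = 1/(-3 + t) (N(t) = 1/(t - 3) = 1/(-3 + t))
-52*(N(-14) + (T - 39)/(-133 + 101)) = -52*(1/(-3 - 14) + (-1/92 - 39)/(-133 + 101)) = -52*(1/(-17) - 3589/92/(-32)) = -52*(-1/17 - 3589/92*(-1/32)) = -52*(-1/17 + 3589/2944) = -52*58069/50048 = -754897/12512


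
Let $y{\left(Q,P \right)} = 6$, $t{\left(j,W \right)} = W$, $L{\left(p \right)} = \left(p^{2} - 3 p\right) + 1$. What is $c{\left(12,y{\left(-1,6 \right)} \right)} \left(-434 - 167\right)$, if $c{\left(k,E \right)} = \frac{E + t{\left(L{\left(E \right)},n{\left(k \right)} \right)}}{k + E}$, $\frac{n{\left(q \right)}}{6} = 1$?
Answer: $- \frac{1202}{3} \approx -400.67$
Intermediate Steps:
$n{\left(q \right)} = 6$ ($n{\left(q \right)} = 6 \cdot 1 = 6$)
$L{\left(p \right)} = 1 + p^{2} - 3 p$
$c{\left(k,E \right)} = \frac{6 + E}{E + k}$ ($c{\left(k,E \right)} = \frac{E + 6}{k + E} = \frac{6 + E}{E + k}$)
$c{\left(12,y{\left(-1,6 \right)} \right)} \left(-434 - 167\right) = \frac{6 + 6}{6 + 12} \left(-434 - 167\right) = \frac{1}{18} \cdot 12 \left(-601\right) = \frac{2}{3} \left(-601\right) = - \frac{1202}{3}$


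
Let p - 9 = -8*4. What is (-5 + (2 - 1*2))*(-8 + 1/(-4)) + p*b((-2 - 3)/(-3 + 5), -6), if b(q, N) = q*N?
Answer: -1215/4 ≈ -303.75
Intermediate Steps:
b(q, N) = N*q
p = -23 (p = 9 - 8*4 = 9 - 32 = -23)
(-5 + (2 - 1*2))*(-8 + 1/(-4)) + p*b((-2 - 3)/(-3 + 5), -6) = (-5 + (2 - 1*2))*(-8 + 1/(-4)) - (-138)*(-2 - 3)/(-3 + 5) = (-5 + (2 - 2))*(-8 - ¼) - (-138)*(-5/2) = (-5 + 0)*(-33/4) - (-138)*(-5*½) = -5*(-33/4) - (-138)*(-5)/2 = 165/4 - 23*15 = 165/4 - 345 = -1215/4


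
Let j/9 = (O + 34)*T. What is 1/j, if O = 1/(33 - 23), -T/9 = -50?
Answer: 1/138105 ≈ 7.2409e-6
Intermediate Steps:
T = 450 (T = -9*(-50) = 450)
O = ⅒ (O = 1/10 = ⅒ ≈ 0.10000)
j = 138105 (j = 9*((⅒ + 34)*450) = 9*((341/10)*450) = 9*15345 = 138105)
1/j = 1/138105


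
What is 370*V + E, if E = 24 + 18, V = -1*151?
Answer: -55828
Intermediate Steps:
V = -151
E = 42
370*V + E = 370*(-151) + 42 = -55870 + 42 = -55828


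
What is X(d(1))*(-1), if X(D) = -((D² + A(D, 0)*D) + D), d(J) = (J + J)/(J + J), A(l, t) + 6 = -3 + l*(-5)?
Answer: -12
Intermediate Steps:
A(l, t) = -9 - 5*l (A(l, t) = -6 + (-3 + l*(-5)) = -6 + (-3 - 5*l) = -9 - 5*l)
d(J) = 1 (d(J) = (2*J)/((2*J)) = (2*J)*(1/(2*J)) = 1)
X(D) = -D - D² - D*(-9 - 5*D) (X(D) = -((D² + (-9 - 5*D)*D) + D) = -((D² + D*(-9 - 5*D)) + D) = -(D + D² + D*(-9 - 5*D)) = -D - D² - D*(-9 - 5*D))
X(d(1))*(-1) = (4*1*(2 + 1))*(-1) = (4*1*3)*(-1) = 12*(-1) = -12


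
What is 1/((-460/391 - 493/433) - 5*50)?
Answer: -7361/1857291 ≈ -0.0039633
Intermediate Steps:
1/((-460/391 - 493/433) - 5*50) = 1/((-460*1/391 - 493*1/433) - 250) = 1/((-20/17 - 493/433) - 250) = 1/(-17041/7361 - 250) = 1/(-1857291/7361) = -7361/1857291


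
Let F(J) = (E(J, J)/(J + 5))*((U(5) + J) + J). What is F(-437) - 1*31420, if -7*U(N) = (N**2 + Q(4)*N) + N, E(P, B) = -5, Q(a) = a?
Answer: -3960205/126 ≈ -31430.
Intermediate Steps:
U(N) = -5*N/7 - N**2/7 (U(N) = -((N**2 + 4*N) + N)/7 = -(N**2 + 5*N)/7 = -5*N/7 - N**2/7)
F(J) = -5*(-50/7 + 2*J)/(5 + J) (F(J) = (-5/(J + 5))*((-1/7*5*(5 + 5) + J) + J) = (-5/(5 + J))*((-1/7*5*10 + J) + J) = (-5/(5 + J))*((-50/7 + J) + J) = (-5/(5 + J))*(-50/7 + 2*J) = -5*(-50/7 + 2*J)/(5 + J))
F(-437) - 1*31420 = 10*(25 - 7*(-437))/(7*(5 - 437)) - 1*31420 = (10/7)*(25 + 3059)/(-432) - 31420 = (10/7)*(-1/432)*3084 - 31420 = -1285/126 - 31420 = -3960205/126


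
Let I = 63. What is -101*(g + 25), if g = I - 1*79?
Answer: -909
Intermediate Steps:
g = -16 (g = 63 - 1*79 = 63 - 79 = -16)
-101*(g + 25) = -101*(-16 + 25) = -101*9 = -909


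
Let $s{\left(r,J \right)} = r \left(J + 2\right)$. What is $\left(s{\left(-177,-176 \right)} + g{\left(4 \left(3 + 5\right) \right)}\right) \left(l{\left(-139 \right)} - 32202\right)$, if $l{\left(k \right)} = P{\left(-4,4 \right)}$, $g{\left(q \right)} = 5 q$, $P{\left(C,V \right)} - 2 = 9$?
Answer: $-996568978$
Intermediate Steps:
$P{\left(C,V \right)} = 11$ ($P{\left(C,V \right)} = 2 + 9 = 11$)
$s{\left(r,J \right)} = r \left(2 + J\right)$
$l{\left(k \right)} = 11$
$\left(s{\left(-177,-176 \right)} + g{\left(4 \left(3 + 5\right) \right)}\right) \left(l{\left(-139 \right)} - 32202\right) = \left(- 177 \left(2 - 176\right) + 5 \cdot 4 \left(3 + 5\right)\right) \left(11 - 32202\right) = \left(\left(-177\right) \left(-174\right) + 5 \cdot 4 \cdot 8\right) \left(-32191\right) = \left(30798 + 5 \cdot 32\right) \left(-32191\right) = \left(30798 + 160\right) \left(-32191\right) = 30958 \left(-32191\right) = -996568978$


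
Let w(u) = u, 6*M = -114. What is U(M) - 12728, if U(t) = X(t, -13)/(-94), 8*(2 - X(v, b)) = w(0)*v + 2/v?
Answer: -90928985/7144 ≈ -12728.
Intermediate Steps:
M = -19 (M = (⅙)*(-114) = -19)
X(v, b) = 2 - 1/(4*v) (X(v, b) = 2 - (0*v + 2/v)/8 = 2 - (0 + 2/v)/8 = 2 - 1/(4*v))
U(t) = -1/47 + 1/(376*t) (U(t) = (2 - 1/(4*t))/(-94) = (2 - 1/(4*t))*(-1/94) = -1/47 + 1/(376*t))
U(M) - 12728 = (1/376)*(1 - 8*(-19))/(-19) - 12728 = (1/376)*(-1/19)*(1 + 152) - 12728 = (1/376)*(-1/19)*153 - 12728 = -153/7144 - 12728 = -90928985/7144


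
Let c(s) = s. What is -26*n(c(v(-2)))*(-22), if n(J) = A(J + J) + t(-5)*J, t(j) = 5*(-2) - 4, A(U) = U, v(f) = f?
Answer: 13728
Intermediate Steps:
t(j) = -14 (t(j) = -10 - 4 = -14)
n(J) = -12*J (n(J) = (J + J) - 14*J = 2*J - 14*J = -12*J)
-26*n(c(v(-2)))*(-22) = -(-312)*(-2)*(-22) = -26*24*(-22) = -624*(-22) = 13728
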